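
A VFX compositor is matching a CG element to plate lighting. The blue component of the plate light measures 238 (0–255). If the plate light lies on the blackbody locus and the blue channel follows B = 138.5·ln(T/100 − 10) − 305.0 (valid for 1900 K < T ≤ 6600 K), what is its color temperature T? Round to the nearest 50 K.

6050 K

ln(t − 10) = (238 + 305.0) / 138.5 = 3.9206.
t − 10 = e^3.9206 = 50.430, so t = 60.430.
T = 100·t = 6043 K → 6050 K to the nearest 50 K.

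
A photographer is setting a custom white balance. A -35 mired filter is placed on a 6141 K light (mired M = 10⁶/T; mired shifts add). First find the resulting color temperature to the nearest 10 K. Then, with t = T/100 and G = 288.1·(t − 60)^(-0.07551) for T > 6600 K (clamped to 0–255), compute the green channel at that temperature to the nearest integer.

M_in = 10⁶/6141 = 162.84; M_out = 162.84 + (-35) = 127.84.
T_out = 10⁶/127.84 = 7822.3 K → 7820 K; t = 78.2.
G = 288.1·(78.2 − 60)^(-0.07551) = 288.1·18.2^(-0.07551) = 288.1·0.80325 = 231.417.
Rounded: 231.

231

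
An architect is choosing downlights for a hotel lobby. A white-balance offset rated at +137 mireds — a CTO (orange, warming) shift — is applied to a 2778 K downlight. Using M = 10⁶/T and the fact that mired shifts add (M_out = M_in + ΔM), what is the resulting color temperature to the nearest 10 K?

M_in = 10⁶/2778 = 359.97 mireds.
M_out = 359.97 + (+137) = 496.97 mireds.
T_out = 10⁶/496.97 = 2012.2 K → 2010 K.

2010 K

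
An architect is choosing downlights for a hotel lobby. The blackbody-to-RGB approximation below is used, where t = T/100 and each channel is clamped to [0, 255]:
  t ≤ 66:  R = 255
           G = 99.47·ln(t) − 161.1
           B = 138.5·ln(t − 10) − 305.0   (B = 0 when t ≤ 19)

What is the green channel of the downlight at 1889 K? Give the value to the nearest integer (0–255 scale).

131

t = 1889/100 = 18.89; the t ≤ 66 branch applies.
G = 99.47·ln 18.89 − 161.1 = 99.47·2.9386 − 161.1 = 131.206.
Rounded: 131.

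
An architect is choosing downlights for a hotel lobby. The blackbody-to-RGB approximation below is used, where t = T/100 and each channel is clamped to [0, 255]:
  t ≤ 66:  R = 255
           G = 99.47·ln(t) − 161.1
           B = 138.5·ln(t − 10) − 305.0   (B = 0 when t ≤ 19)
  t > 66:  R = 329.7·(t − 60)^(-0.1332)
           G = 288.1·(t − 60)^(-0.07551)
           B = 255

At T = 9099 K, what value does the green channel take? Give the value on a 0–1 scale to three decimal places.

0.872

t = 9099/100 = 90.99; the t > 66 branch applies.
G = 288.1·(90.99 − 60)^(-0.07551) = 288.1·30.99^(-0.07551) = 288.1·0.77161 = 222.301.
On a 0–1 scale: 222.301/255 = 0.8718 → 0.872.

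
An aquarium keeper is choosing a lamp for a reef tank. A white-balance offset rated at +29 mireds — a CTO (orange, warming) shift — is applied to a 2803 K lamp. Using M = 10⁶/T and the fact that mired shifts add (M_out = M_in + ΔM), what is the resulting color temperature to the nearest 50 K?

2600 K

M_in = 10⁶/2803 = 356.76 mireds.
M_out = 356.76 + (+29) = 385.76 mireds.
T_out = 10⁶/385.76 = 2592.3 K → 2600 K.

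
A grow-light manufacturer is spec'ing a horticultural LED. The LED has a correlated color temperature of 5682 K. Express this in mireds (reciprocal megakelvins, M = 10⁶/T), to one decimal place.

M = 10⁶ / 5682 = 175.994 → 176.0 mireds.

176.0 mireds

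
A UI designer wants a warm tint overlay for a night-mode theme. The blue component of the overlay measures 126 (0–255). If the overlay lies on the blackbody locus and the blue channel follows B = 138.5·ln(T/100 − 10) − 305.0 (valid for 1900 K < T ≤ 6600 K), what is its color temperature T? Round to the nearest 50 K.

ln(t − 10) = (126 + 305.0) / 138.5 = 3.1119.
t − 10 = e^3.1119 = 22.464, so t = 32.464.
T = 100·t = 3246 K → 3250 K to the nearest 50 K.

3250 K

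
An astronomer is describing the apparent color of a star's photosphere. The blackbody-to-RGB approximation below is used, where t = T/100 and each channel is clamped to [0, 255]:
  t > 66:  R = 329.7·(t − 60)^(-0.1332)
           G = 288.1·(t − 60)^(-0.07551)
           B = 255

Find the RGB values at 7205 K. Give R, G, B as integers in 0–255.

R=237, G=239, B=255

t = 7205/100 = 72.05; the t > 66 branch applies.
R = 329.7·(72.05 − 60)^(-0.1332) = 329.7·12.05^(-0.1332) = 329.7·0.71781 = 236.664.
G = 288.1·(72.05 − 60)^(-0.07551) = 288.1·12.05^(-0.07551) = 288.1·0.82866 = 238.736.
B = 255 by definition for t > 66.
Rounded: (237, 239, 255).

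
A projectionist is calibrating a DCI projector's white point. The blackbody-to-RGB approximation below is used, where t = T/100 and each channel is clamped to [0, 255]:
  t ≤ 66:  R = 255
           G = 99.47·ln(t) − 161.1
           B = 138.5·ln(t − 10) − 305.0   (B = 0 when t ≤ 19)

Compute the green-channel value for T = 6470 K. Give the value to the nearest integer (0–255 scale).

t = 6470/100 = 64.7; the t ≤ 66 branch applies.
G = 99.47·ln 64.7 − 161.1 = 99.47·4.1698 − 161.1 = 253.666.
Rounded: 254.

254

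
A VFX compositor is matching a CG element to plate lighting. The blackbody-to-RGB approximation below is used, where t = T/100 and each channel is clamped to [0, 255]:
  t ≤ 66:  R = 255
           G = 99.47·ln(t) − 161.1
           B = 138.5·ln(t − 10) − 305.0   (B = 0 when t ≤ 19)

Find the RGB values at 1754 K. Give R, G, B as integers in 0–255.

R=255, G=124, B=0

t = 1754/100 = 17.54; the t ≤ 66 branch applies.
R = 255 by definition for t ≤ 66.
G = 99.47·ln 17.54 − 161.1 = 99.47·2.8645 − 161.1 = 123.830.
t = 17.54 ≤ 19, so B = 0.
Rounded: (255, 124, 0).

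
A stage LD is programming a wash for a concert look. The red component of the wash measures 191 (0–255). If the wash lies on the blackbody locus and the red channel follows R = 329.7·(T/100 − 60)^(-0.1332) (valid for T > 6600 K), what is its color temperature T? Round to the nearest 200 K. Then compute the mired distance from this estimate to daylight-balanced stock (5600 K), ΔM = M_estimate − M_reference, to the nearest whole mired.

(t − 60)^(-0.1332) = 191/329.7 = 0.57931.
t − 60 = 0.57931^(1/-0.1332) = 0.57931^(-7.508) = 60.245, so t = 120.245.
T = 100·t = 12025 K → 12000 K to the nearest 200 K.
M_estimate = 10⁶/12000 = 83.33; M_reference = 10⁶/5600 = 178.57.
ΔM = 83.33 − 178.57 = -95.24 → -95 mireds.

-95 mireds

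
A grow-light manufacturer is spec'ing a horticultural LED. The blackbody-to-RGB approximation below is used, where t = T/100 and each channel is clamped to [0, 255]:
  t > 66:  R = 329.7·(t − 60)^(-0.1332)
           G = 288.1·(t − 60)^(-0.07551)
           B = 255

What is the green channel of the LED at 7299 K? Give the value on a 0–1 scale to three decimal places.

t = 7299/100 = 72.99; the t > 66 branch applies.
G = 288.1·(72.99 − 60)^(-0.07551) = 288.1·12.99^(-0.07551) = 288.1·0.82397 = 237.386.
On a 0–1 scale: 237.386/255 = 0.9309 → 0.931.

0.931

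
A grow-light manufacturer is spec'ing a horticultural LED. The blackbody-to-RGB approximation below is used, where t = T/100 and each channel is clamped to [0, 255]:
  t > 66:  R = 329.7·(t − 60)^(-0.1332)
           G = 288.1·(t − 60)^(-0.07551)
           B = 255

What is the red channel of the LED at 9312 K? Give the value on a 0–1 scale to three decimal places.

0.811

t = 9312/100 = 93.12; the t > 66 branch applies.
R = 329.7·(93.12 − 60)^(-0.1332) = 329.7·33.12^(-0.1332) = 329.7·0.62737 = 206.844.
On a 0–1 scale: 206.844/255 = 0.8112 → 0.811.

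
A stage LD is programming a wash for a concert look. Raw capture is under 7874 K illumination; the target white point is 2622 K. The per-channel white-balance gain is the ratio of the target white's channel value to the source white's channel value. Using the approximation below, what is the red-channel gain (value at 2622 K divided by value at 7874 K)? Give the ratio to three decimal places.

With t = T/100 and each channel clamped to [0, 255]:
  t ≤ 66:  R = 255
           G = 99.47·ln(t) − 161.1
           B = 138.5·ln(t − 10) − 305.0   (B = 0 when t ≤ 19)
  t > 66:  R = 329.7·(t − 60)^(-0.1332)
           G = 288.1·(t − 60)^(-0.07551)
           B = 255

At 7874 K (t = 78.74):
  R = 329.7·(78.74 − 60)^(-0.1332) = 329.7·18.74^(-0.1332) = 329.7·0.67681 = 223.144.
At 2622 K (t = 26.22):
  R = 255 by definition for t ≤ 66.
Gain = 255.000 / 223.144 = 1.1428 → 1.143.

1.143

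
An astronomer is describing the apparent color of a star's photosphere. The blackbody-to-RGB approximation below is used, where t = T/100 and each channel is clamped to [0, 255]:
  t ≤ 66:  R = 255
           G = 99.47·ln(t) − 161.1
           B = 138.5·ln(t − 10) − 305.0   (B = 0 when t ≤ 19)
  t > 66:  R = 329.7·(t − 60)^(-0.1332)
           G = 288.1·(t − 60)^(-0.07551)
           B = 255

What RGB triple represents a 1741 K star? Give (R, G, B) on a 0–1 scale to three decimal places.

t = 1741/100 = 17.41; the t ≤ 66 branch applies.
R = 255 by definition for t ≤ 66.
G = 99.47·ln 17.41 − 161.1 = 99.47·2.8570 − 161.1 = 123.090.
t = 17.41 ≤ 19, so B = 0.
Dividing each by 255: (1.0000, 0.4827, 0.0000) → (1.000, 0.483, 0.000).

(1.000, 0.483, 0.000)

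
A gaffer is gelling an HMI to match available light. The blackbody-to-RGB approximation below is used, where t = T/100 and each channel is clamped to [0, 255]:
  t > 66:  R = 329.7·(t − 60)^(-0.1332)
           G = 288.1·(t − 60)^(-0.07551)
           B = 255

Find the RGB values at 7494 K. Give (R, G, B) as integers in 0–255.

(230, 235, 255)

t = 7494/100 = 74.94; the t > 66 branch applies.
R = 329.7·(74.94 − 60)^(-0.1332) = 329.7·14.94^(-0.1332) = 329.7·0.69755 = 229.983.
G = 288.1·(74.94 − 60)^(-0.07551) = 288.1·14.94^(-0.07551) = 288.1·0.81531 = 234.892.
B = 255 by definition for t > 66.
Rounded: (230, 235, 255).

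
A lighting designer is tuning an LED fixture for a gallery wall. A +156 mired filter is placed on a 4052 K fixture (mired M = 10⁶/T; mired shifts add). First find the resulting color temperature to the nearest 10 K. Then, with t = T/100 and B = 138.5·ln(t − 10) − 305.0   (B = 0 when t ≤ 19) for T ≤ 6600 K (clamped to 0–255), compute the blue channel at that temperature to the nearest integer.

68

M_in = 10⁶/4052 = 246.79; M_out = 246.79 + (+156) = 402.79.
T_out = 10⁶/402.79 = 2482.7 K → 2480 K; t = 24.8.
B = 138.5·ln(24.8 − 10) − 305.0 = 138.5·ln 14.8 − 305.0 = 138.5·2.6946 − 305.0 = 68.206.
Rounded: 68.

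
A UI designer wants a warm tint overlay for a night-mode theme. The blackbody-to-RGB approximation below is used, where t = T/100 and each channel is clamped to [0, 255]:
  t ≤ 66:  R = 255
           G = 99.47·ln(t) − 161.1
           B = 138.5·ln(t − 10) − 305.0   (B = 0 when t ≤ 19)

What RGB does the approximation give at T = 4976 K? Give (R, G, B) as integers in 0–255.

(255, 228, 205)

t = 4976/100 = 49.76; the t ≤ 66 branch applies.
R = 255 by definition for t ≤ 66.
G = 99.47·ln 49.76 − 161.1 = 99.47·3.9072 − 161.1 = 227.550.
B = 138.5·ln(49.76 − 10) − 305.0 = 138.5·ln 39.76 − 305.0 = 138.5·3.6829 − 305.0 = 205.076.
Rounded: (255, 228, 205).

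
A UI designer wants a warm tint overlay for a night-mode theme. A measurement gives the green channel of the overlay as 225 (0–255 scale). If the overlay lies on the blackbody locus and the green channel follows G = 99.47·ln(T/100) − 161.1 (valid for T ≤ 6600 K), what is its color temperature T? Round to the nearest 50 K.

4850 K

ln t = (225 + 161.1) / 99.47 = 3.8816.
t = e^3.8816 = 48.500.
T = 100·t = 4850 K → 4850 K to the nearest 50 K.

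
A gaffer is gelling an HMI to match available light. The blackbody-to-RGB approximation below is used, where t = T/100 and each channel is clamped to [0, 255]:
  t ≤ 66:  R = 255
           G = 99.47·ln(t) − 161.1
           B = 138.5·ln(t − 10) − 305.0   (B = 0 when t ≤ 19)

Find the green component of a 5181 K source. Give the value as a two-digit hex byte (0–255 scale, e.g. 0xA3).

0xE8

t = 5181/100 = 51.81; the t ≤ 66 branch applies.
G = 99.47·ln 51.81 − 161.1 = 99.47·3.9476 − 161.1 = 231.566.
Rounded: 232; in hex, 0xE8.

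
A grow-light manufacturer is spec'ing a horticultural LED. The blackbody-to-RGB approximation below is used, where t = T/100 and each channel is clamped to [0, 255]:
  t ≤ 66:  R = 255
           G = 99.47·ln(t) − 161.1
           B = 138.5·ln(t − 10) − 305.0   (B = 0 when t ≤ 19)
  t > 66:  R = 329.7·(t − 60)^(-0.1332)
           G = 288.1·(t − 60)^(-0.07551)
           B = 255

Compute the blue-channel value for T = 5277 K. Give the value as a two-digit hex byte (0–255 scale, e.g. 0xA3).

0xD7

t = 5277/100 = 52.77; the t ≤ 66 branch applies.
B = 138.5·ln(52.77 − 10) − 305.0 = 138.5·ln 42.77 − 305.0 = 138.5·3.7558 − 305.0 = 215.183.
Rounded: 215; in hex, 0xD7.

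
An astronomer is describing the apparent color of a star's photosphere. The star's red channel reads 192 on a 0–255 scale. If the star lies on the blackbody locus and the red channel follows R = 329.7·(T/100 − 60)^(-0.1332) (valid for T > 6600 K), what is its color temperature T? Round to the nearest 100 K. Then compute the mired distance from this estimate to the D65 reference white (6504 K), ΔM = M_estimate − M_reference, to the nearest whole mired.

-69 mireds

(t − 60)^(-0.1332) = 192/329.7 = 0.58235.
t − 60 = 0.58235^(1/-0.1332) = 0.58235^(-7.508) = 57.929, so t = 117.929.
T = 100·t = 11793 K → 11800 K to the nearest 100 K.
M_estimate = 10⁶/11800 = 84.75; M_reference = 10⁶/6504 = 153.75.
ΔM = 84.75 − 153.75 = -69.01 → -69 mireds.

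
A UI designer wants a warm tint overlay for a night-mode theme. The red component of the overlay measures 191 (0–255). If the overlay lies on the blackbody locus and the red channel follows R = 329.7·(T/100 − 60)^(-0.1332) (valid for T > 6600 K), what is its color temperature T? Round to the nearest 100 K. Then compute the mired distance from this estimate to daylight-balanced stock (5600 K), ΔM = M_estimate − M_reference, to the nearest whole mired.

-95 mireds

(t − 60)^(-0.1332) = 191/329.7 = 0.57931.
t − 60 = 0.57931^(1/-0.1332) = 0.57931^(-7.508) = 60.245, so t = 120.245.
T = 100·t = 12025 K → 12000 K to the nearest 100 K.
M_estimate = 10⁶/12000 = 83.33; M_reference = 10⁶/5600 = 178.57.
ΔM = 83.33 − 178.57 = -95.24 → -95 mireds.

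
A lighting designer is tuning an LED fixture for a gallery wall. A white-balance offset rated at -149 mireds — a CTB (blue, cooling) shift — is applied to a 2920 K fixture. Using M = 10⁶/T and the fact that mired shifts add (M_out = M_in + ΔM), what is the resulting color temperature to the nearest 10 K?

5170 K

M_in = 10⁶/2920 = 342.47 mireds.
M_out = 342.47 + (-149) = 193.47 mireds.
T_out = 10⁶/193.47 = 5168.9 K → 5170 K.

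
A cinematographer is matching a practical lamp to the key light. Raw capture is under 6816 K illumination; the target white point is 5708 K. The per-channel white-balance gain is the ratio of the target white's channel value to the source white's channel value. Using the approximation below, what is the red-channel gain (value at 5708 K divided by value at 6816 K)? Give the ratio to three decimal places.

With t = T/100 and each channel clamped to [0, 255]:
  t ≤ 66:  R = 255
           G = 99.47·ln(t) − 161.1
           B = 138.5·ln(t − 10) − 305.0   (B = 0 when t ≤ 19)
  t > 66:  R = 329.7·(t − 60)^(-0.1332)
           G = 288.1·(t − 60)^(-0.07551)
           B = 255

1.023

At 6816 K (t = 68.16):
  R = 329.7·(68.16 − 60)^(-0.1332) = 329.7·8.16^(-0.1332) = 329.7·0.75607 = 249.277.
At 5708 K (t = 57.08):
  R = 255 by definition for t ≤ 66.
Gain = 255.000 / 249.277 = 1.0230 → 1.023.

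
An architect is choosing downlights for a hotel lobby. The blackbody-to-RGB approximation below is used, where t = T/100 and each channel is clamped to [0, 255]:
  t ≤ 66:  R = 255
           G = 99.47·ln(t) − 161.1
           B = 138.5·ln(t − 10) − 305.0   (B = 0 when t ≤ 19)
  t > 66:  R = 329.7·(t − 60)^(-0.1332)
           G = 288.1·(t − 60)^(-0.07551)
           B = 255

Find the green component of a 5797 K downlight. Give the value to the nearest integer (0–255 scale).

t = 5797/100 = 57.97; the t ≤ 66 branch applies.
G = 99.47·ln 57.97 − 161.1 = 99.47·4.0599 − 161.1 = 242.741.
Rounded: 243.

243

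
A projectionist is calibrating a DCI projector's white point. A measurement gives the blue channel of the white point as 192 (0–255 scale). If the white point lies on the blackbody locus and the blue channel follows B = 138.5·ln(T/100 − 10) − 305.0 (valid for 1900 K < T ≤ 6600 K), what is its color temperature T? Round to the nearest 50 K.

4600 K

ln(t − 10) = (192 + 305.0) / 138.5 = 3.5884.
t − 10 = e^3.5884 = 36.178, so t = 46.178.
T = 100·t = 4618 K → 4600 K to the nearest 50 K.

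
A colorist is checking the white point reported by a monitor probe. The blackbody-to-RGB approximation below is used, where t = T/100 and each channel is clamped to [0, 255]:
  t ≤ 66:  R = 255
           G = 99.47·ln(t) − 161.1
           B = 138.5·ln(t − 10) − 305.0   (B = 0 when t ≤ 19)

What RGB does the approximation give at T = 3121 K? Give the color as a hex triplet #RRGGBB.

t = 3121/100 = 31.21; the t ≤ 66 branch applies.
R = 255 by definition for t ≤ 66.
G = 99.47·ln 31.21 − 161.1 = 99.47·3.4407 − 161.1 = 181.150.
B = 138.5·ln(31.21 − 10) − 305.0 = 138.5·ln 21.21 − 305.0 = 138.5·3.0545 − 305.0 = 118.044.
Rounded: (255, 181, 118).
In hex: #FFB576.

#FFB576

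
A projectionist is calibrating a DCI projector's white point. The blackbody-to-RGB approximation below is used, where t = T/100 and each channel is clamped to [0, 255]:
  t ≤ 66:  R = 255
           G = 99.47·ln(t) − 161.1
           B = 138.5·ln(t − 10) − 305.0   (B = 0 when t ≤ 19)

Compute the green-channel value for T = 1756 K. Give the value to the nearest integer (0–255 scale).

124

t = 1756/100 = 17.56; the t ≤ 66 branch applies.
G = 99.47·ln 17.56 − 161.1 = 99.47·2.8656 − 161.1 = 123.944.
Rounded: 124.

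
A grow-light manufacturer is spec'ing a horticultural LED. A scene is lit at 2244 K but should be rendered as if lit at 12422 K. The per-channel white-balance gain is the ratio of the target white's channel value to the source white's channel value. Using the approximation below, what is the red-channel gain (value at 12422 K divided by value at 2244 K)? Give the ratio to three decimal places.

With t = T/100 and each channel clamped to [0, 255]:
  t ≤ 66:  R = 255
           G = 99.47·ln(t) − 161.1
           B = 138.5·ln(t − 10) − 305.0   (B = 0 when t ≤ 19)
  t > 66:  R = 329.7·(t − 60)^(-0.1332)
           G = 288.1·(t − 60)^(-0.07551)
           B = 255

At 2244 K (t = 22.44):
  R = 255 by definition for t ≤ 66.
At 12422 K (t = 124.22):
  R = 329.7·(124.22 − 60)^(-0.1332) = 329.7·64.22^(-0.1332) = 329.7·0.57441 = 189.381.
Gain = 189.381 / 255.000 = 0.7427 → 0.743.

0.743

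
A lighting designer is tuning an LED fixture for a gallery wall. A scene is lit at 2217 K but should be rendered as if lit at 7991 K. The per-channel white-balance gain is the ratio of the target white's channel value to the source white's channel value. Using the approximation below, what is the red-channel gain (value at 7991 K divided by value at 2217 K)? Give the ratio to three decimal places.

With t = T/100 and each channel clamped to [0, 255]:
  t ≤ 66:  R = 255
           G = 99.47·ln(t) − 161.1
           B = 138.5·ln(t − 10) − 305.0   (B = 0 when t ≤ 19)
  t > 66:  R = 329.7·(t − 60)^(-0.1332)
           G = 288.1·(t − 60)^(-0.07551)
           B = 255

At 2217 K (t = 22.17):
  R = 255 by definition for t ≤ 66.
At 7991 K (t = 79.91):
  R = 329.7·(79.91 − 60)^(-0.1332) = 329.7·19.91^(-0.1332) = 329.7·0.67137 = 221.352.
Gain = 221.352 / 255.000 = 0.8680 → 0.868.

0.868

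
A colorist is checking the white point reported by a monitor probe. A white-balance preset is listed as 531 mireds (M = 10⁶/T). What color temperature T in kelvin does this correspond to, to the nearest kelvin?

1883 K

T = 10⁶ / 531 = 1883.24 K → 1883 K.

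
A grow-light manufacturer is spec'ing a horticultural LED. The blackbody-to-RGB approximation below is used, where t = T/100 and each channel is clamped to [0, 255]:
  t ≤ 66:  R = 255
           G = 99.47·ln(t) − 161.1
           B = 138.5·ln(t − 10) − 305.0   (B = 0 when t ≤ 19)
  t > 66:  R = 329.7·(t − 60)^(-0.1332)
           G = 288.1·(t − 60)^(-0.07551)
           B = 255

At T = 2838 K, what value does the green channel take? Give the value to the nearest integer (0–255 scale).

172

t = 2838/100 = 28.38; the t ≤ 66 branch applies.
G = 99.47·ln 28.38 − 161.1 = 99.47·3.3457 − 161.1 = 171.695.
Rounded: 172.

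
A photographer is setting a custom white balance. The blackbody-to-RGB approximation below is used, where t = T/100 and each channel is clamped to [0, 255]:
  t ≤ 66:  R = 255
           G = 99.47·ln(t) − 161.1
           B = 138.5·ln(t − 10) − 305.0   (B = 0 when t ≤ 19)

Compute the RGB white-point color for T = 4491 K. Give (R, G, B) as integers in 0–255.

(255, 217, 187)

t = 4491/100 = 44.91; the t ≤ 66 branch applies.
R = 255 by definition for t ≤ 66.
G = 99.47·ln 44.91 − 161.1 = 99.47·3.8047 − 161.1 = 217.350.
B = 138.5·ln(44.91 − 10) − 305.0 = 138.5·ln 34.91 − 305.0 = 138.5·3.5528 − 305.0 = 187.059.
Rounded: (255, 217, 187).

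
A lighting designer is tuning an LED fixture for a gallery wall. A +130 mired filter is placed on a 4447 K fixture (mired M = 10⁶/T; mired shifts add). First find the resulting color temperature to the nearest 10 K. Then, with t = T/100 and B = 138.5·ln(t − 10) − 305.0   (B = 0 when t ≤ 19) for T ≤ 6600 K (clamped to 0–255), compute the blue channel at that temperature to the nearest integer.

97

M_in = 10⁶/4447 = 224.87; M_out = 224.87 + (+130) = 354.87.
T_out = 10⁶/354.87 = 2817.9 K → 2820 K; t = 28.2.
B = 138.5·ln(28.2 − 10) − 305.0 = 138.5·ln 18.2 − 305.0 = 138.5·2.9014 − 305.0 = 96.847.
Rounded: 97.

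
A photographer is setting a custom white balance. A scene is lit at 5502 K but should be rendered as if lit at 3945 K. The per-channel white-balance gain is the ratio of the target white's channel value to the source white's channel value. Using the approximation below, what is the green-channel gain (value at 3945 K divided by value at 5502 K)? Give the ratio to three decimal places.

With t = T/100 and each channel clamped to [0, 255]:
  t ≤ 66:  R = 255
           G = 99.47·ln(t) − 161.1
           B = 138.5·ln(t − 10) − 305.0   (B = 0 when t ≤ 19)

At 5502 K (t = 55.02):
  G = 99.47·ln 55.02 − 161.1 = 99.47·4.0077 − 161.1 = 237.546.
At 3945 K (t = 39.45):
  G = 99.47·ln 39.45 − 161.1 = 99.47·3.6750 − 161.1 = 204.456.
Gain = 204.456 / 237.546 = 0.8607 → 0.861.

0.861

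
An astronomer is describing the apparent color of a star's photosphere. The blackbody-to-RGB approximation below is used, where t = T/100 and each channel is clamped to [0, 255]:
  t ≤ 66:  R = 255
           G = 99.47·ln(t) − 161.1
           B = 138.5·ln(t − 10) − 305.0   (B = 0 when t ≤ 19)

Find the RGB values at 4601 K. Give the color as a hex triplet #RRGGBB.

t = 4601/100 = 46.01; the t ≤ 66 branch applies.
R = 255 by definition for t ≤ 66.
G = 99.47·ln 46.01 − 161.1 = 99.47·3.8289 − 161.1 = 219.757.
B = 138.5·ln(46.01 − 10) − 305.0 = 138.5·ln 36.01 − 305.0 = 138.5·3.5838 − 305.0 = 191.356.
Rounded: (255, 220, 191).
In hex: #FFDCBF.

#FFDCBF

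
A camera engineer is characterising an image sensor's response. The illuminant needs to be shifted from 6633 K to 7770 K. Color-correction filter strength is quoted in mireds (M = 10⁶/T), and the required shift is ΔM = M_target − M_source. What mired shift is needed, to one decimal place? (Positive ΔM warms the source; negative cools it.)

M_source = 10⁶/6633 = 150.761; M_target = 10⁶/7770 = 128.700.
ΔM = 128.700 − 150.761 = -22.061 → -22.1 mireds, a cooling shift.

-22.1 mireds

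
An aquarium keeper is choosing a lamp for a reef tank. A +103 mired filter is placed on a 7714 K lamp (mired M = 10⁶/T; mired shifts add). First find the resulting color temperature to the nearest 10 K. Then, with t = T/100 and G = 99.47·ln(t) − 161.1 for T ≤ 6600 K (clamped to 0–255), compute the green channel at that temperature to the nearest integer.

M_in = 10⁶/7714 = 129.63; M_out = 129.63 + (+103) = 232.63.
T_out = 10⁶/232.63 = 4298.6 K → 4300 K; t = 43.
G = 99.47·ln 43 − 161.1 = 99.47·3.7612 − 161.1 = 213.027.
Rounded: 213.

213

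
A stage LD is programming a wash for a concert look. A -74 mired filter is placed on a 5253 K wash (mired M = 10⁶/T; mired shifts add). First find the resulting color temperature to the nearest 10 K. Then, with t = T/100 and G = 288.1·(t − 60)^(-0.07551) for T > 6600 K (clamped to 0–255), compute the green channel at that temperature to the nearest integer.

M_in = 10⁶/5253 = 190.37; M_out = 190.37 + (-74) = 116.37.
T_out = 10⁶/116.37 = 8593.5 K → 8590 K; t = 85.9.
G = 288.1·(85.9 − 60)^(-0.07551) = 288.1·25.9^(-0.07551) = 288.1·0.78214 = 225.333.
Rounded: 225.

225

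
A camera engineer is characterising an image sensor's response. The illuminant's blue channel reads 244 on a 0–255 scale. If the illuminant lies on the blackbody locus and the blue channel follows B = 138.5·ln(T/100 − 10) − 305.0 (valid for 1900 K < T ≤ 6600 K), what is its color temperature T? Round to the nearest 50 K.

ln(t − 10) = (244 + 305.0) / 138.5 = 3.9639.
t − 10 = e^3.9639 = 52.662, so t = 62.662.
T = 100·t = 6266 K → 6250 K to the nearest 50 K.

6250 K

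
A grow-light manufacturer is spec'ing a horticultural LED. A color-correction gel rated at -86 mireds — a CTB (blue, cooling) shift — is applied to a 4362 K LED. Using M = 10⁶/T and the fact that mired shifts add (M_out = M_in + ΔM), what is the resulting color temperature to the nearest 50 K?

7000 K

M_in = 10⁶/4362 = 229.25 mireds.
M_out = 229.25 + (-86) = 143.25 mireds.
T_out = 10⁶/143.25 = 6980.7 K → 7000 K.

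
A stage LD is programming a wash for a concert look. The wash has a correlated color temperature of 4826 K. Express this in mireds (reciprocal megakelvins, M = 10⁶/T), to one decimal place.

M = 10⁶ / 4826 = 207.211 → 207.2 mireds.

207.2 mireds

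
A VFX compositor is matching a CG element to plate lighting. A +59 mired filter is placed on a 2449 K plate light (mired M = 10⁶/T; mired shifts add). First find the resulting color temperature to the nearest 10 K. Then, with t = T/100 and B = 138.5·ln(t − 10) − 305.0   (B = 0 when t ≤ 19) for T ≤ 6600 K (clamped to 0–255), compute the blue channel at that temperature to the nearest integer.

32

M_in = 10⁶/2449 = 408.33; M_out = 408.33 + (+59) = 467.33.
T_out = 10⁶/467.33 = 2139.8 K → 2140 K; t = 21.4.
B = 138.5·ln(21.4 − 10) − 305.0 = 138.5·ln 11.4 − 305.0 = 138.5·2.4336 − 305.0 = 32.055.
Rounded: 32.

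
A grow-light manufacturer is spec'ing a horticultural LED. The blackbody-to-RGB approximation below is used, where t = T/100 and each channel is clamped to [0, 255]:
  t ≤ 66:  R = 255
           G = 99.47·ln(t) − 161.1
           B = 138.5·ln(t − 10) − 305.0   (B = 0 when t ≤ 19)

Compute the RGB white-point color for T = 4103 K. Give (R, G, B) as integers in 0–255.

(255, 208, 171)

t = 4103/100 = 41.03; the t ≤ 66 branch applies.
R = 255 by definition for t ≤ 66.
G = 99.47·ln 41.03 − 161.1 = 99.47·3.7143 − 161.1 = 208.362.
B = 138.5·ln(41.03 − 10) − 305.0 = 138.5·ln 31.03 − 305.0 = 138.5·3.4350 − 305.0 = 170.741.
Rounded: (255, 208, 171).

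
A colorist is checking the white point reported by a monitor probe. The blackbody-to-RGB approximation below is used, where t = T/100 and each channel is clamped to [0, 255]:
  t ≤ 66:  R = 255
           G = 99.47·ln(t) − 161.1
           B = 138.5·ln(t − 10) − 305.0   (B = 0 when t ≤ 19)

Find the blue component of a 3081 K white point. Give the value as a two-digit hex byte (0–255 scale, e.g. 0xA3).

0x73

t = 3081/100 = 30.81; the t ≤ 66 branch applies.
B = 138.5·ln(30.81 − 10) − 305.0 = 138.5·ln 20.81 − 305.0 = 138.5·3.0354 − 305.0 = 115.408.
Rounded: 115; in hex, 0x73.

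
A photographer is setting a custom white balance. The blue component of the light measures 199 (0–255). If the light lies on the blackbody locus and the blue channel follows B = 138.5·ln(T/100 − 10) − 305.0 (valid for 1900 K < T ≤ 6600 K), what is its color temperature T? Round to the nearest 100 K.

ln(t − 10) = (199 + 305.0) / 138.5 = 3.6390.
t − 10 = e^3.6390 = 38.053, so t = 48.053.
T = 100·t = 4805 K → 4800 K to the nearest 100 K.

4800 K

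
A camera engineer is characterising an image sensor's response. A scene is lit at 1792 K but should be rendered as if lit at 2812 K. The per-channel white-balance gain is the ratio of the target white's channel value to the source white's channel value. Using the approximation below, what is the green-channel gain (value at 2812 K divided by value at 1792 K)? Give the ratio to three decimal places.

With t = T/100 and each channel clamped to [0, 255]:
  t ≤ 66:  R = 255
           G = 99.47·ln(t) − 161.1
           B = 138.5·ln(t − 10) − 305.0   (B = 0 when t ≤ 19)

1.356

At 1792 K (t = 17.92):
  G = 99.47·ln 17.92 − 161.1 = 99.47·2.8859 − 161.1 = 125.962.
At 2812 K (t = 28.12):
  G = 99.47·ln 28.12 − 161.1 = 99.47·3.3365 − 161.1 = 170.780.
Gain = 170.780 / 125.962 = 1.3558 → 1.356.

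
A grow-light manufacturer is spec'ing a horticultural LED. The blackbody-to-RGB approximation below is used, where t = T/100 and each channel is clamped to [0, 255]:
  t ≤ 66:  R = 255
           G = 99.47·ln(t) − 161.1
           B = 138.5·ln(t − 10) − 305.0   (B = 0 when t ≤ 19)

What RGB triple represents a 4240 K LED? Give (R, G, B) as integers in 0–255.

(255, 212, 177)

t = 4240/100 = 42.4; the t ≤ 66 branch applies.
R = 255 by definition for t ≤ 66.
G = 99.47·ln 42.4 − 161.1 = 99.47·3.7471 − 161.1 = 211.629.
B = 138.5·ln(42.4 − 10) − 305.0 = 138.5·ln 32.4 − 305.0 = 138.5·3.4782 − 305.0 = 176.725.
Rounded: (255, 212, 177).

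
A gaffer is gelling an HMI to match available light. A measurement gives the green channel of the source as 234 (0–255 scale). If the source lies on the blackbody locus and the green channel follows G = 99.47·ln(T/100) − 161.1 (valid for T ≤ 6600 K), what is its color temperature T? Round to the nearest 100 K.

5300 K

ln t = (234 + 161.1) / 99.47 = 3.9721.
t = e^3.9721 = 53.093.
T = 100·t = 5309 K → 5300 K to the nearest 100 K.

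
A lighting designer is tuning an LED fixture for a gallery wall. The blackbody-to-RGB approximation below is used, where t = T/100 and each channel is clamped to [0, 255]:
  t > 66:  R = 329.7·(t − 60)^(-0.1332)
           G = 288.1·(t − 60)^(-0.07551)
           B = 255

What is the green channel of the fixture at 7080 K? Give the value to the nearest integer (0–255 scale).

241

t = 7080/100 = 70.8; the t > 66 branch applies.
G = 288.1·(70.8 − 60)^(-0.07551) = 288.1·10.8^(-0.07551) = 288.1·0.83554 = 240.718.
Rounded: 241.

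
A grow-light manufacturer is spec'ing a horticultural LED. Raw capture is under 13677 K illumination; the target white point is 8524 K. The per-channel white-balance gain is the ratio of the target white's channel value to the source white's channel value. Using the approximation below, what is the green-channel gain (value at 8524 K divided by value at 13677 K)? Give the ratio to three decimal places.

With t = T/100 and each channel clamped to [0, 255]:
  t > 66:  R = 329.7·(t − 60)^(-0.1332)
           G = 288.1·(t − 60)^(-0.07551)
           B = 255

At 13677 K (t = 136.77):
  G = 288.1·(136.77 − 60)^(-0.07551) = 288.1·76.77^(-0.07551) = 288.1·0.72053 = 207.583.
At 8524 K (t = 85.24):
  G = 288.1·(85.24 − 60)^(-0.07551) = 288.1·25.24^(-0.07551) = 288.1·0.78366 = 225.773.
Gain = 225.773 / 207.583 = 1.0876 → 1.088.

1.088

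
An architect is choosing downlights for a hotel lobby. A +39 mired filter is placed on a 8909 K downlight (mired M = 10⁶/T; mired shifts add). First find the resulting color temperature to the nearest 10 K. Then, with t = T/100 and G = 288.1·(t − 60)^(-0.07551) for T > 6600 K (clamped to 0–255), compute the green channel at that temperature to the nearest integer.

251

M_in = 10⁶/8909 = 112.25; M_out = 112.25 + (+39) = 151.25.
T_out = 10⁶/151.25 = 6611.7 K → 6610 K; t = 66.1.
G = 288.1·(66.1 − 60)^(-0.07551) = 288.1·6.1^(-0.07551) = 288.1·0.87237 = 251.329.
Rounded: 251.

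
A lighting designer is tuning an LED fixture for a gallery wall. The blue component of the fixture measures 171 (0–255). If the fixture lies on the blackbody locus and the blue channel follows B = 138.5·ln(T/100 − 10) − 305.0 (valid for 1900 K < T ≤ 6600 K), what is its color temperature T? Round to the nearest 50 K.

4100 K

ln(t − 10) = (171 + 305.0) / 138.5 = 3.4368.
t − 10 = e^3.4368 = 31.088, so t = 41.088.
T = 100·t = 4109 K → 4100 K to the nearest 50 K.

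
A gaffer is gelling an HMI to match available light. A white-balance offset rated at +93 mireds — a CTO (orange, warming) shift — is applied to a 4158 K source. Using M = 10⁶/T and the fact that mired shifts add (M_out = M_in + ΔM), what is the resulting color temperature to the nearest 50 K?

M_in = 10⁶/4158 = 240.50 mireds.
M_out = 240.50 + (+93) = 333.50 mireds.
T_out = 10⁶/333.50 = 2998.5 K → 3000 K.

3000 K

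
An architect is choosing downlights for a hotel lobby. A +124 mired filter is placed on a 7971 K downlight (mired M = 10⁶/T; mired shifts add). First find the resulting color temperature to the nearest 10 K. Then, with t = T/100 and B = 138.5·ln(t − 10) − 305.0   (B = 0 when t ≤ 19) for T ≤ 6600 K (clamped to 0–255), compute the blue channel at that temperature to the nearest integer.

167

M_in = 10⁶/7971 = 125.45; M_out = 125.45 + (+124) = 249.45.
T_out = 10⁶/249.45 = 4008.7 K → 4010 K; t = 40.1.
B = 138.5·ln(40.1 − 10) − 305.0 = 138.5·ln 30.1 − 305.0 = 138.5·3.4045 − 305.0 = 166.527.
Rounded: 167.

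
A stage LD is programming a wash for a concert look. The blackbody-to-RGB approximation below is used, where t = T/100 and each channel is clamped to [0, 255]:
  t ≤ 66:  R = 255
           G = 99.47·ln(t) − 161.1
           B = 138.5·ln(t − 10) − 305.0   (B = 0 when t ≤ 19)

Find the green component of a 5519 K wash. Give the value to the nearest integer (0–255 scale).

238

t = 5519/100 = 55.19; the t ≤ 66 branch applies.
G = 99.47·ln 55.19 − 161.1 = 99.47·4.0108 − 161.1 = 237.852.
Rounded: 238.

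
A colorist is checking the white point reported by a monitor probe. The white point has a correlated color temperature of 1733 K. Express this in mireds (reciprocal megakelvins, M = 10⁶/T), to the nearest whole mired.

M = 10⁶ / 1733 = 577.034 → 577 mireds.

577 mireds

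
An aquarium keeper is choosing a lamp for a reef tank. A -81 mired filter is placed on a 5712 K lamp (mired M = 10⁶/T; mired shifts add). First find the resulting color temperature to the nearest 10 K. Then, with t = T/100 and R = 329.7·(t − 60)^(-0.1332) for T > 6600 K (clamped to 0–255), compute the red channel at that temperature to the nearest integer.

M_in = 10⁶/5712 = 175.07; M_out = 175.07 + (-81) = 94.07.
T_out = 10⁶/94.07 = 10630.4 K → 10630 K; t = 106.3.
R = 329.7·(106.3 − 60)^(-0.1332) = 329.7·46.3^(-0.1332) = 329.7·0.59999 = 197.817.
Rounded: 198.

198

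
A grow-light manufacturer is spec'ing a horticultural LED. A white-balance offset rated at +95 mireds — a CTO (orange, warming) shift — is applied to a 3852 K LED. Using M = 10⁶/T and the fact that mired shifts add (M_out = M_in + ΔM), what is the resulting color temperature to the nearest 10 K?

2820 K

M_in = 10⁶/3852 = 259.61 mireds.
M_out = 259.61 + (+95) = 354.61 mireds.
T_out = 10⁶/354.61 = 2820.0 K → 2820 K.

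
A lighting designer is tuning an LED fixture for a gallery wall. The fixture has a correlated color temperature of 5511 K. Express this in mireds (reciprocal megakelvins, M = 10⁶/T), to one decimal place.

M = 10⁶ / 5511 = 181.455 → 181.5 mireds.

181.5 mireds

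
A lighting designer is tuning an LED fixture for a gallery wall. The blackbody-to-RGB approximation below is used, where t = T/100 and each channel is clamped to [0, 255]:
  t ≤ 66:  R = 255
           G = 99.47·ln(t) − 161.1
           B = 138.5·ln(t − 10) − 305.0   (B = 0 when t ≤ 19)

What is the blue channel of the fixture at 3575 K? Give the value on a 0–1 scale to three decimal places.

0.568

t = 3575/100 = 35.75; the t ≤ 66 branch applies.
B = 138.5·ln(35.75 − 10) − 305.0 = 138.5·ln 25.75 − 305.0 = 138.5·3.2484 − 305.0 = 144.908.
On a 0–1 scale: 144.908/255 = 0.5683 → 0.568.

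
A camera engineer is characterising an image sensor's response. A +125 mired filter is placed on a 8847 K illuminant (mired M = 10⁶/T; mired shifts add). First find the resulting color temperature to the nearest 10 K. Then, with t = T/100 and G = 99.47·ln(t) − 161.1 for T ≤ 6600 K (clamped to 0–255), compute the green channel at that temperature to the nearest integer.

211

M_in = 10⁶/8847 = 113.03; M_out = 113.03 + (+125) = 238.03.
T_out = 10⁶/238.03 = 4201.1 K → 4200 K; t = 42.
G = 99.47·ln 42 − 161.1 = 99.47·3.7377 − 161.1 = 210.686.
Rounded: 211.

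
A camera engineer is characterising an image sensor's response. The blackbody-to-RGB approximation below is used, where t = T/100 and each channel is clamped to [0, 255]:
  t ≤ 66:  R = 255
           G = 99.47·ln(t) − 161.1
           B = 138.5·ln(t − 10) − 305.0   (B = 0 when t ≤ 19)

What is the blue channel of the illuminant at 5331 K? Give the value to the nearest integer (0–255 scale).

217

t = 5331/100 = 53.31; the t ≤ 66 branch applies.
B = 138.5·ln(53.31 − 10) − 305.0 = 138.5·ln 43.31 − 305.0 = 138.5·3.7684 − 305.0 = 216.921.
Rounded: 217.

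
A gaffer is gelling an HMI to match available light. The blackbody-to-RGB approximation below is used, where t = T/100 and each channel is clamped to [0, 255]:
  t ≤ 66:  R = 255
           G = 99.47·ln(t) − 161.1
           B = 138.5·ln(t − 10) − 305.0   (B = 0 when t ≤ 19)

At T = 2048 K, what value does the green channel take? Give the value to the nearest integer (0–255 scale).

t = 2048/100 = 20.48; the t ≤ 66 branch applies.
G = 99.47·ln 20.48 − 161.1 = 99.47·3.0194 − 161.1 = 139.245.
Rounded: 139.

139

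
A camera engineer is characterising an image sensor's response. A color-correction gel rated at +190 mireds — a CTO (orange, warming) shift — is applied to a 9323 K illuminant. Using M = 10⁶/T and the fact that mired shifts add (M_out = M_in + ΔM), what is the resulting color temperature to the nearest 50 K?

M_in = 10⁶/9323 = 107.26 mireds.
M_out = 107.26 + (+190) = 297.26 mireds.
T_out = 10⁶/297.26 = 3364.0 K → 3350 K.

3350 K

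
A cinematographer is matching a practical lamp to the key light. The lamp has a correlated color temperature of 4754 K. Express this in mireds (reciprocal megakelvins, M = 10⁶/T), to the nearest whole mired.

210 mireds

M = 10⁶ / 4754 = 210.349 → 210 mireds.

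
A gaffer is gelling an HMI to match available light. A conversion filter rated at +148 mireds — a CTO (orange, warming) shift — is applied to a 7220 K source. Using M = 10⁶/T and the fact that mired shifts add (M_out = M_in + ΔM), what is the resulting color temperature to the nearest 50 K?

M_in = 10⁶/7220 = 138.50 mireds.
M_out = 138.50 + (+148) = 286.50 mireds.
T_out = 10⁶/286.50 = 3490.4 K → 3500 K.

3500 K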